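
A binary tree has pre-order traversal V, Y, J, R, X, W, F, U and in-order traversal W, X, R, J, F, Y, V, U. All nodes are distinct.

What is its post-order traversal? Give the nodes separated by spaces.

The first element of pre-order is the root; it splits in-order into left and right subtrees.
Root V: left subtree has 6 nodes {W, X, R, J, F, Y}, right has 1 {U}.
  Root Y: left subtree has 5 nodes {W, X, R, J, F}, right has 0 { }.
    Root J: left subtree has 3 nodes {W, X, R}, right has 1 {F}.
      Root R: left subtree has 2 nodes {W, X}, right has 0 { }.
        Root X: left subtree has 1 node {W}, right has 0 { }.

W X R F J Y U V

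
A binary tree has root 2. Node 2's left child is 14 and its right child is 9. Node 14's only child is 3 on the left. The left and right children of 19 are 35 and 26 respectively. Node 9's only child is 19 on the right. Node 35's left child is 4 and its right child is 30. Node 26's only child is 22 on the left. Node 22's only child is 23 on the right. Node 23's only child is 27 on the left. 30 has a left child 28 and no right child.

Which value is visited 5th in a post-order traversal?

Post-order visits the left subtree, then the right subtree, then the node.
At 2: go left to 14.
  At 14: go left to 3.
    3 is a leaf — visit 3.
  At 14: no right child.
  Visit 14.
At 2: go right to 9.
  At 9: no left child.
  At 9: go right to 19.
    At 19: go left to 35.
      At 35: go left to 4.
        4 is a leaf — visit 4.
      At 35: go right to 30.
        At 30: go left to 28.
          28 is a leaf — visit 28.
        At 30: no right child.
        Visit 30.
      Visit 35.
    At 19: go right to 26.
      At 26: go left to 22.
        At 22: no left child.
        At 22: go right to 23.
          At 23: go left to 27.
            27 is a leaf — visit 27.
          At 23: no right child.
          Visit 23.
        Visit 22.
      At 26: no right child.
      Visit 26.
    Visit 19.
  Visit 9.
Visit 2.
Full post-order sequence: 3, 14, 4, 28, 30, 35, 27, 23, 22, 26, 19, 9, 2.

30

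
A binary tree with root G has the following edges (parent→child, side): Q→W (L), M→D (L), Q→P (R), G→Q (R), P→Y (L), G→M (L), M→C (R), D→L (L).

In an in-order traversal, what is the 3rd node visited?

M

In-order visits the left subtree, then the node, then the right subtree.
At G: go left to M.
  At M: go left to D.
    At D: go left to L.
      L is a leaf — visit L.
    Visit D.
    At D: no right child.
  Visit M.
  At M: go right to C.
    C is a leaf — visit C.
Visit G.
At G: go right to Q.
  At Q: go left to W.
    W is a leaf — visit W.
  Visit Q.
  At Q: go right to P.
    At P: go left to Y.
      Y is a leaf — visit Y.
    Visit P.
    At P: no right child.
Full in-order sequence: L, D, M, C, G, W, Q, Y, P.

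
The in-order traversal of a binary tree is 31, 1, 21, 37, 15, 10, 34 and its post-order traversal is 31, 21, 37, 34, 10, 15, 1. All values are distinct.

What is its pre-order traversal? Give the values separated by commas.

The last element of post-order is the root; it splits in-order into left and right subtrees.
Root 1: left subtree has 1 node {31}, right has 5 {21, 37, 15, 10, 34}.
  Root 15: left subtree has 2 nodes {21, 37}, right has 2 {10, 34}.
    Root 37: left subtree has 1 node {21}, right has 0 { }.
    Root 10: left subtree has 0 nodes { }, right has 1 {34}.

1, 31, 15, 37, 21, 10, 34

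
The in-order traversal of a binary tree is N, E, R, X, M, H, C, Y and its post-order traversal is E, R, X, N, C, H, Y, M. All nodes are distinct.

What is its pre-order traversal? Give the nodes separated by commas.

M, N, X, R, E, Y, H, C

The last element of post-order is the root; it splits in-order into left and right subtrees.
Root M: left subtree has 4 nodes {N, E, R, X}, right has 3 {H, C, Y}.
  Root N: left subtree has 0 nodes { }, right has 3 {E, R, X}.
    Root X: left subtree has 2 nodes {E, R}, right has 0 { }.
      Root R: left subtree has 1 node {E}, right has 0 { }.
  Root Y: left subtree has 2 nodes {H, C}, right has 0 { }.
    Root H: left subtree has 0 nodes { }, right has 1 {C}.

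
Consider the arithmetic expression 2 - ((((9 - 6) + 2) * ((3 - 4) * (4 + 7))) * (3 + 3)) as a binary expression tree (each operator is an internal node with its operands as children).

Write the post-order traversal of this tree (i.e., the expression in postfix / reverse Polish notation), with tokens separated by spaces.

Post-order on an expression tree gives postfix notation: for each operator, emit left operand, right operand, then the operator.

2 9 6 - 2 + 3 4 - 4 7 + * * 3 3 + * -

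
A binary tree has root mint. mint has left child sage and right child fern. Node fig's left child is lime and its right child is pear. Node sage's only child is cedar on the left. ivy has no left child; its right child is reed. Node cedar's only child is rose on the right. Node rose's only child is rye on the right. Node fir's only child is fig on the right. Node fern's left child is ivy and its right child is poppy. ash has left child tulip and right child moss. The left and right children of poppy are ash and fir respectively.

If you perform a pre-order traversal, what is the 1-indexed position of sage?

Pre-order visits the node, then its left subtree, then its right subtree.
Visit mint.
At mint: go left to sage.
  Visit sage.
  At sage: go left to cedar.
    Visit cedar.
    At cedar: no left child.
    At cedar: go right to rose.
      Visit rose.
      At rose: no left child.
      At rose: go right to rye.
        rye is a leaf — visit rye.
  At sage: no right child.
At mint: go right to fern.
  Visit fern.
  At fern: go left to ivy.
    Visit ivy.
    At ivy: no left child.
    At ivy: go right to reed.
      reed is a leaf — visit reed.
  At fern: go right to poppy.
    Visit poppy.
    At poppy: go left to ash.
      Visit ash.
      At ash: go left to tulip.
        tulip is a leaf — visit tulip.
      At ash: go right to moss.
        moss is a leaf — visit moss.
    At poppy: go right to fir.
      Visit fir.
      At fir: no left child.
      At fir: go right to fig.
        Visit fig.
        At fig: go left to lime.
          lime is a leaf — visit lime.
        At fig: go right to pear.
          pear is a leaf — visit pear.
Full pre-order sequence: mint, sage, cedar, rose, rye, fern, ivy, reed, poppy, ash, tulip, moss, fir, fig, lime, pear.

2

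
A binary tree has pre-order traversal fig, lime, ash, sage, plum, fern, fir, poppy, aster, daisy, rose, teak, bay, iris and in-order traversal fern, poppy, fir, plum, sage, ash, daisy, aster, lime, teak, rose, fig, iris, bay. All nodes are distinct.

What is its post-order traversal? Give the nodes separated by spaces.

The first element of pre-order is the root; it splits in-order into left and right subtrees.
Root fig: left subtree has 11 nodes {fern, poppy, fir, plum, sage, ash, daisy, aster, lime, teak, rose}, right has 2 {iris, bay}.
  Root lime: left subtree has 8 nodes {fern, poppy, fir, plum, sage, ash, daisy, aster}, right has 2 {teak, rose}.
    Root ash: left subtree has 5 nodes {fern, poppy, fir, plum, sage}, right has 2 {daisy, aster}.
      Root sage: left subtree has 4 nodes {fern, poppy, fir, plum}, right has 0 { }.
        Root plum: left subtree has 3 nodes {fern, poppy, fir}, right has 0 { }.
          Root fern: left subtree has 0 nodes { }, right has 2 {poppy, fir}.
            Root fir: left subtree has 1 node {poppy}, right has 0 { }.
      Root aster: left subtree has 1 node {daisy}, right has 0 { }.
    Root rose: left subtree has 1 node {teak}, right has 0 { }.
  Root bay: left subtree has 1 node {iris}, right has 0 { }.

poppy fir fern plum sage daisy aster ash teak rose lime iris bay fig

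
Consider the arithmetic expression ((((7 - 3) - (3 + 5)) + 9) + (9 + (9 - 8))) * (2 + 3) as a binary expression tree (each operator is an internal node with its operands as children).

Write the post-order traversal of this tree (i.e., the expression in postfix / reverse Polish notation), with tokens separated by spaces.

Post-order on an expression tree gives postfix notation: for each operator, emit left operand, right operand, then the operator.

7 3 - 3 5 + - 9 + 9 9 8 - + + 2 3 + *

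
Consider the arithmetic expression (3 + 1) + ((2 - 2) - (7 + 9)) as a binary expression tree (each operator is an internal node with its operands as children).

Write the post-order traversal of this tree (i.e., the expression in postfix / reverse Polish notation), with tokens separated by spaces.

3 1 + 2 2 - 7 9 + - +

Post-order on an expression tree gives postfix notation: for each operator, emit left operand, right operand, then the operator.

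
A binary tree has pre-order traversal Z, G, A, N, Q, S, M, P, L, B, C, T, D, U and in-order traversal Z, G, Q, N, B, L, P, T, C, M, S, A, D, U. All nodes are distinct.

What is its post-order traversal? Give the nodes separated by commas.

Q, B, L, T, C, P, M, S, N, U, D, A, G, Z

The first element of pre-order is the root; it splits in-order into left and right subtrees.
Root Z: left subtree has 0 nodes { }, right has 13 {G, Q, N, B, L, P, T, C, M, S, A, D, U}.
  Root G: left subtree has 0 nodes { }, right has 12 {Q, N, B, L, P, T, C, M, S, A, D, U}.
    Root A: left subtree has 9 nodes {Q, N, B, L, P, T, C, M, S}, right has 2 {D, U}.
      Root N: left subtree has 1 node {Q}, right has 7 {B, L, P, T, C, M, S}.
        Root S: left subtree has 6 nodes {B, L, P, T, C, M}, right has 0 { }.
          Root M: left subtree has 5 nodes {B, L, P, T, C}, right has 0 { }.
            Root P: left subtree has 2 nodes {B, L}, right has 2 {T, C}.
              Root L: left subtree has 1 node {B}, right has 0 { }.
              Root C: left subtree has 1 node {T}, right has 0 { }.
      Root D: left subtree has 0 nodes { }, right has 1 {U}.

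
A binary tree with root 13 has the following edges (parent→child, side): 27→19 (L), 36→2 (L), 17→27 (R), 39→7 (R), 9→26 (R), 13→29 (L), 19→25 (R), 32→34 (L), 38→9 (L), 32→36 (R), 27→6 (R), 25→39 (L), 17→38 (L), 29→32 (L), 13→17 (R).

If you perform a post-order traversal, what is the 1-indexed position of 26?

6

Post-order visits the left subtree, then the right subtree, then the node.
At 13: go left to 29.
  At 29: go left to 32.
    At 32: go left to 34.
      34 is a leaf — visit 34.
    At 32: go right to 36.
      At 36: go left to 2.
        2 is a leaf — visit 2.
      At 36: no right child.
      Visit 36.
    Visit 32.
  At 29: no right child.
  Visit 29.
At 13: go right to 17.
  At 17: go left to 38.
    At 38: go left to 9.
      At 9: no left child.
      At 9: go right to 26.
        26 is a leaf — visit 26.
      Visit 9.
    At 38: no right child.
    Visit 38.
  At 17: go right to 27.
    At 27: go left to 19.
      At 19: no left child.
      At 19: go right to 25.
        At 25: go left to 39.
          At 39: no left child.
          At 39: go right to 7.
            7 is a leaf — visit 7.
          Visit 39.
        At 25: no right child.
        Visit 25.
      Visit 19.
    At 27: go right to 6.
      6 is a leaf — visit 6.
    Visit 27.
  Visit 17.
Visit 13.
Full post-order sequence: 34, 2, 36, 32, 29, 26, 9, 38, 7, 39, 25, 19, 6, 27, 17, 13.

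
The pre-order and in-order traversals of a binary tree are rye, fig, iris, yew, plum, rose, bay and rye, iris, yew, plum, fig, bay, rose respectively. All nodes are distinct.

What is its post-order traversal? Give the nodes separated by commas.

plum, yew, iris, bay, rose, fig, rye

The first element of pre-order is the root; it splits in-order into left and right subtrees.
Root rye: left subtree has 0 nodes { }, right has 6 {iris, yew, plum, fig, bay, rose}.
  Root fig: left subtree has 3 nodes {iris, yew, plum}, right has 2 {bay, rose}.
    Root iris: left subtree has 0 nodes { }, right has 2 {yew, plum}.
      Root yew: left subtree has 0 nodes { }, right has 1 {plum}.
    Root rose: left subtree has 1 node {bay}, right has 0 { }.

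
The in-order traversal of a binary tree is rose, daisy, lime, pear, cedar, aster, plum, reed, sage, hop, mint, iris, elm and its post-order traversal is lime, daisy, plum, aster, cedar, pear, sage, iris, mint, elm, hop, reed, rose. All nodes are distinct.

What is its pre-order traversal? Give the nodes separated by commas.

rose, reed, pear, daisy, lime, cedar, aster, plum, hop, sage, elm, mint, iris

The last element of post-order is the root; it splits in-order into left and right subtrees.
Root rose: left subtree has 0 nodes { }, right has 12 {daisy, lime, pear, cedar, aster, plum, reed, sage, hop, mint, iris, elm}.
  Root reed: left subtree has 6 nodes {daisy, lime, pear, cedar, aster, plum}, right has 5 {sage, hop, mint, iris, elm}.
    Root pear: left subtree has 2 nodes {daisy, lime}, right has 3 {cedar, aster, plum}.
      Root daisy: left subtree has 0 nodes { }, right has 1 {lime}.
      Root cedar: left subtree has 0 nodes { }, right has 2 {aster, plum}.
        Root aster: left subtree has 0 nodes { }, right has 1 {plum}.
    Root hop: left subtree has 1 node {sage}, right has 3 {mint, iris, elm}.
      Root elm: left subtree has 2 nodes {mint, iris}, right has 0 { }.
        Root mint: left subtree has 0 nodes { }, right has 1 {iris}.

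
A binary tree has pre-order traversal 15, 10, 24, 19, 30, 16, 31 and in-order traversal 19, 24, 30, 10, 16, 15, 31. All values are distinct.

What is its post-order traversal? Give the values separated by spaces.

19 30 24 16 10 31 15

The first element of pre-order is the root; it splits in-order into left and right subtrees.
Root 15: left subtree has 5 nodes {19, 24, 30, 10, 16}, right has 1 {31}.
  Root 10: left subtree has 3 nodes {19, 24, 30}, right has 1 {16}.
    Root 24: left subtree has 1 node {19}, right has 1 {30}.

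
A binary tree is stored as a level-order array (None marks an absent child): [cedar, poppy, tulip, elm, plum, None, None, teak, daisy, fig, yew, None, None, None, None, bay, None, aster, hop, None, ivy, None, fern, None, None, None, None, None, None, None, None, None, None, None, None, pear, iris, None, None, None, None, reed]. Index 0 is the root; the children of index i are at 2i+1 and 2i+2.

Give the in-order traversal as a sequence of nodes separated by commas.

In-order visits the left subtree, then the node, then the right subtree.
At cedar: go left to poppy.
  At poppy: go left to elm.
    At elm: go left to teak.
      At teak: go left to bay.
        bay is a leaf — visit bay.
      Visit teak.
      At teak: no right child.
    Visit elm.
    At elm: go right to daisy.
      At daisy: go left to aster.
        At aster: go left to pear.
          pear is a leaf — visit pear.
        Visit aster.
        At aster: go right to iris.
          iris is a leaf — visit iris.
      Visit daisy.
      At daisy: go right to hop.
        hop is a leaf — visit hop.
  Visit poppy.
  At poppy: go right to plum.
    At plum: go left to fig.
      At fig: no left child.
      Visit fig.
      At fig: go right to ivy.
        At ivy: go left to reed.
          reed is a leaf — visit reed.
        Visit ivy.
        At ivy: no right child.
    Visit plum.
    At plum: go right to yew.
      At yew: no left child.
      Visit yew.
      At yew: go right to fern.
        fern is a leaf — visit fern.
Visit cedar.
At cedar: go right to tulip.
  tulip is a leaf — visit tulip.

bay, teak, elm, pear, aster, iris, daisy, hop, poppy, fig, reed, ivy, plum, yew, fern, cedar, tulip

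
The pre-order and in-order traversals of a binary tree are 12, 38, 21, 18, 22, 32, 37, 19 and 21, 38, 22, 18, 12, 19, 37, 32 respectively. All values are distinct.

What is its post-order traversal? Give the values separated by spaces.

The first element of pre-order is the root; it splits in-order into left and right subtrees.
Root 12: left subtree has 4 nodes {21, 38, 22, 18}, right has 3 {19, 37, 32}.
  Root 38: left subtree has 1 node {21}, right has 2 {22, 18}.
    Root 18: left subtree has 1 node {22}, right has 0 { }.
  Root 32: left subtree has 2 nodes {19, 37}, right has 0 { }.
    Root 37: left subtree has 1 node {19}, right has 0 { }.

21 22 18 38 19 37 32 12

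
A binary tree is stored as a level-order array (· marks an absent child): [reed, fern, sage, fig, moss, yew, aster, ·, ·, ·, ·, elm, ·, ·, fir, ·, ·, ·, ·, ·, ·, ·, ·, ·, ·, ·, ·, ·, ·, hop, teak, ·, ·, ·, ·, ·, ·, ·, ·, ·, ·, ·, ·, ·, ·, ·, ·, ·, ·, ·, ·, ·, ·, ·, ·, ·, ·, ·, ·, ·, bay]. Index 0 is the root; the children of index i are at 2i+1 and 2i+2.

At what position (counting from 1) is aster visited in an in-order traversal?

In-order visits the left subtree, then the node, then the right subtree.
At reed: go left to fern.
  At fern: go left to fig.
    fig is a leaf — visit fig.
  Visit fern.
  At fern: go right to moss.
    moss is a leaf — visit moss.
Visit reed.
At reed: go right to sage.
  At sage: go left to yew.
    At yew: go left to elm.
      elm is a leaf — visit elm.
    Visit yew.
    At yew: no right child.
  Visit sage.
  At sage: go right to aster.
    At aster: no left child.
    Visit aster.
    At aster: go right to fir.
      At fir: go left to hop.
        At hop: no left child.
        Visit hop.
        At hop: go right to bay.
          bay is a leaf — visit bay.
      Visit fir.
      At fir: go right to teak.
        teak is a leaf — visit teak.
Full in-order sequence: fig, fern, moss, reed, elm, yew, sage, aster, hop, bay, fir, teak.

8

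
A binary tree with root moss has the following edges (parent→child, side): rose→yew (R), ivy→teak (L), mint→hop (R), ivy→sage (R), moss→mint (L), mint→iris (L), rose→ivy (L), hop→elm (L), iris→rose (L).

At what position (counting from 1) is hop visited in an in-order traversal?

In-order visits the left subtree, then the node, then the right subtree.
At moss: go left to mint.
  At mint: go left to iris.
    At iris: go left to rose.
      At rose: go left to ivy.
        At ivy: go left to teak.
          teak is a leaf — visit teak.
        Visit ivy.
        At ivy: go right to sage.
          sage is a leaf — visit sage.
      Visit rose.
      At rose: go right to yew.
        yew is a leaf — visit yew.
    Visit iris.
    At iris: no right child.
  Visit mint.
  At mint: go right to hop.
    At hop: go left to elm.
      elm is a leaf — visit elm.
    Visit hop.
    At hop: no right child.
Visit moss.
At moss: no right child.
Full in-order sequence: teak, ivy, sage, rose, yew, iris, mint, elm, hop, moss.

9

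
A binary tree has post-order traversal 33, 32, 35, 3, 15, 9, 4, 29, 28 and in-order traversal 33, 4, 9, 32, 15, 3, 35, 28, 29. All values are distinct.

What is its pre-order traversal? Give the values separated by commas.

The last element of post-order is the root; it splits in-order into left and right subtrees.
Root 28: left subtree has 7 nodes {33, 4, 9, 32, 15, 3, 35}, right has 1 {29}.
  Root 4: left subtree has 1 node {33}, right has 5 {9, 32, 15, 3, 35}.
    Root 9: left subtree has 0 nodes { }, right has 4 {32, 15, 3, 35}.
      Root 15: left subtree has 1 node {32}, right has 2 {3, 35}.
        Root 3: left subtree has 0 nodes { }, right has 1 {35}.

28, 4, 33, 9, 15, 32, 3, 35, 29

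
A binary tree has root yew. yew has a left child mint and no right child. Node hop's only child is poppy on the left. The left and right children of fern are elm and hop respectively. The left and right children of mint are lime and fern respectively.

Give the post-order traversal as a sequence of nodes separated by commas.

Post-order visits the left subtree, then the right subtree, then the node.
At yew: go left to mint.
  At mint: go left to lime.
    lime is a leaf — visit lime.
  At mint: go right to fern.
    At fern: go left to elm.
      elm is a leaf — visit elm.
    At fern: go right to hop.
      At hop: go left to poppy.
        poppy is a leaf — visit poppy.
      At hop: no right child.
      Visit hop.
    Visit fern.
  Visit mint.
At yew: no right child.
Visit yew.

lime, elm, poppy, hop, fern, mint, yew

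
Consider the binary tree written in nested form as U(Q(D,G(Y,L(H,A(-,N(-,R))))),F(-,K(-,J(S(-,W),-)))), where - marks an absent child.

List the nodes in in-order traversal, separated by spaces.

D Q Y G H L A N R U F K S W J

In-order visits the left subtree, then the node, then the right subtree.
At U: go left to Q.
  At Q: go left to D.
    D is a leaf — visit D.
  Visit Q.
  At Q: go right to G.
    At G: go left to Y.
      Y is a leaf — visit Y.
    Visit G.
    At G: go right to L.
      At L: go left to H.
        H is a leaf — visit H.
      Visit L.
      At L: go right to A.
        At A: no left child.
        Visit A.
        At A: go right to N.
          At N: no left child.
          Visit N.
          At N: go right to R.
            R is a leaf — visit R.
Visit U.
At U: go right to F.
  At F: no left child.
  Visit F.
  At F: go right to K.
    At K: no left child.
    Visit K.
    At K: go right to J.
      At J: go left to S.
        At S: no left child.
        Visit S.
        At S: go right to W.
          W is a leaf — visit W.
      Visit J.
      At J: no right child.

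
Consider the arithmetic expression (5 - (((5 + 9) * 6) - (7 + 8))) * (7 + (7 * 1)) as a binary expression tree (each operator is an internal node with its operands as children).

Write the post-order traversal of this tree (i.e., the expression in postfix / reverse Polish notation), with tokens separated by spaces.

5 5 9 + 6 * 7 8 + - - 7 7 1 * + *

Post-order on an expression tree gives postfix notation: for each operator, emit left operand, right operand, then the operator.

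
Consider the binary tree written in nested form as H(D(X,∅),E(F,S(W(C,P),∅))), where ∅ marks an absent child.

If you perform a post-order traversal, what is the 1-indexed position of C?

Post-order visits the left subtree, then the right subtree, then the node.
At H: go left to D.
  At D: go left to X.
    X is a leaf — visit X.
  At D: no right child.
  Visit D.
At H: go right to E.
  At E: go left to F.
    F is a leaf — visit F.
  At E: go right to S.
    At S: go left to W.
      At W: go left to C.
        C is a leaf — visit C.
      At W: go right to P.
        P is a leaf — visit P.
      Visit W.
    At S: no right child.
    Visit S.
  Visit E.
Visit H.
Full post-order sequence: X, D, F, C, P, W, S, E, H.

4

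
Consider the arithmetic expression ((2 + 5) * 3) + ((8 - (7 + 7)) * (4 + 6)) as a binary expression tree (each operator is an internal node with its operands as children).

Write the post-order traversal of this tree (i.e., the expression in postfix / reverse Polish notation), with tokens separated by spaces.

Post-order on an expression tree gives postfix notation: for each operator, emit left operand, right operand, then the operator.

2 5 + 3 * 8 7 7 + - 4 6 + * +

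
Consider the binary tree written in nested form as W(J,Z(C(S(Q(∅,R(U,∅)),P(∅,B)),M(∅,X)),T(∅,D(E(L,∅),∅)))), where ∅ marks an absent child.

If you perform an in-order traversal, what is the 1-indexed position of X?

In-order visits the left subtree, then the node, then the right subtree.
At W: go left to J.
  J is a leaf — visit J.
Visit W.
At W: go right to Z.
  At Z: go left to C.
    At C: go left to S.
      At S: go left to Q.
        At Q: no left child.
        Visit Q.
        At Q: go right to R.
          At R: go left to U.
            U is a leaf — visit U.
          Visit R.
          At R: no right child.
      Visit S.
      At S: go right to P.
        At P: no left child.
        Visit P.
        At P: go right to B.
          B is a leaf — visit B.
    Visit C.
    At C: go right to M.
      At M: no left child.
      Visit M.
      At M: go right to X.
        X is a leaf — visit X.
  Visit Z.
  At Z: go right to T.
    At T: no left child.
    Visit T.
    At T: go right to D.
      At D: go left to E.
        At E: go left to L.
          L is a leaf — visit L.
        Visit E.
        At E: no right child.
      Visit D.
      At D: no right child.
Full in-order sequence: J, W, Q, U, R, S, P, B, C, M, X, Z, T, L, E, D.

11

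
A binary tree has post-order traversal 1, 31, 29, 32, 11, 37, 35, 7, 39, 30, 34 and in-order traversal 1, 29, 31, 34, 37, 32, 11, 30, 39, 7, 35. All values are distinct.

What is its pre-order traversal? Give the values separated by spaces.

The last element of post-order is the root; it splits in-order into left and right subtrees.
Root 34: left subtree has 3 nodes {1, 29, 31}, right has 7 {37, 32, 11, 30, 39, 7, 35}.
  Root 29: left subtree has 1 node {1}, right has 1 {31}.
  Root 30: left subtree has 3 nodes {37, 32, 11}, right has 3 {39, 7, 35}.
    Root 37: left subtree has 0 nodes { }, right has 2 {32, 11}.
      Root 11: left subtree has 1 node {32}, right has 0 { }.
    Root 39: left subtree has 0 nodes { }, right has 2 {7, 35}.
      Root 7: left subtree has 0 nodes { }, right has 1 {35}.

34 29 1 31 30 37 11 32 39 7 35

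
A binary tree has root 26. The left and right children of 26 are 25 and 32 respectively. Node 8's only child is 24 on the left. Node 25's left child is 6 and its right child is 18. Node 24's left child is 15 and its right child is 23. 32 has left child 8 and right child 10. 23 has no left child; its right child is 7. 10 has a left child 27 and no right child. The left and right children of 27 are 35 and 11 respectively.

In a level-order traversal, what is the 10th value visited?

15

Level-order visits nodes level by level from the root, left to right within each level.
Level 0: 26
Level 1: 25, 32
Level 2: 6, 18, 8, 10
Level 3: 24, 27
Level 4: 15, 23, 35, 11
Level 5: 7
Full level-order sequence: 26, 25, 32, 6, 18, 8, 10, 24, 27, 15, 23, 35, 11, 7.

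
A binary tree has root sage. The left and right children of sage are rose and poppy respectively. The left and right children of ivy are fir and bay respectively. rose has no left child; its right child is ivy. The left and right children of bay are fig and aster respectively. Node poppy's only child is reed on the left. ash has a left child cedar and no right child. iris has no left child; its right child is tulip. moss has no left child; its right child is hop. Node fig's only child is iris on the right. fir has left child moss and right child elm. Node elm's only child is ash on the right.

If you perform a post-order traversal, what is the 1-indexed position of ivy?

Post-order visits the left subtree, then the right subtree, then the node.
At sage: go left to rose.
  At rose: no left child.
  At rose: go right to ivy.
    At ivy: go left to fir.
      At fir: go left to moss.
        At moss: no left child.
        At moss: go right to hop.
          hop is a leaf — visit hop.
        Visit moss.
      At fir: go right to elm.
        At elm: no left child.
        At elm: go right to ash.
          At ash: go left to cedar.
            cedar is a leaf — visit cedar.
          At ash: no right child.
          Visit ash.
        Visit elm.
      Visit fir.
    At ivy: go right to bay.
      At bay: go left to fig.
        At fig: no left child.
        At fig: go right to iris.
          At iris: no left child.
          At iris: go right to tulip.
            tulip is a leaf — visit tulip.
          Visit iris.
        Visit fig.
      At bay: go right to aster.
        aster is a leaf — visit aster.
      Visit bay.
    Visit ivy.
  Visit rose.
At sage: go right to poppy.
  At poppy: go left to reed.
    reed is a leaf — visit reed.
  At poppy: no right child.
  Visit poppy.
Visit sage.
Full post-order sequence: hop, moss, cedar, ash, elm, fir, tulip, iris, fig, aster, bay, ivy, rose, reed, poppy, sage.

12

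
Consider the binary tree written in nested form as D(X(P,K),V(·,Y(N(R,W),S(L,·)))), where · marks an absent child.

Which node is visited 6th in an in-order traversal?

R

In-order visits the left subtree, then the node, then the right subtree.
At D: go left to X.
  At X: go left to P.
    P is a leaf — visit P.
  Visit X.
  At X: go right to K.
    K is a leaf — visit K.
Visit D.
At D: go right to V.
  At V: no left child.
  Visit V.
  At V: go right to Y.
    At Y: go left to N.
      At N: go left to R.
        R is a leaf — visit R.
      Visit N.
      At N: go right to W.
        W is a leaf — visit W.
    Visit Y.
    At Y: go right to S.
      At S: go left to L.
        L is a leaf — visit L.
      Visit S.
      At S: no right child.
Full in-order sequence: P, X, K, D, V, R, N, W, Y, L, S.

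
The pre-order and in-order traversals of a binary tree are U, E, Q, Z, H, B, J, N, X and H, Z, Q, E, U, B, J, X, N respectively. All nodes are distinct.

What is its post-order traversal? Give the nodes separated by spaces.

H Z Q E X N J B U

The first element of pre-order is the root; it splits in-order into left and right subtrees.
Root U: left subtree has 4 nodes {H, Z, Q, E}, right has 4 {B, J, X, N}.
  Root E: left subtree has 3 nodes {H, Z, Q}, right has 0 { }.
    Root Q: left subtree has 2 nodes {H, Z}, right has 0 { }.
      Root Z: left subtree has 1 node {H}, right has 0 { }.
  Root B: left subtree has 0 nodes { }, right has 3 {J, X, N}.
    Root J: left subtree has 0 nodes { }, right has 2 {X, N}.
      Root N: left subtree has 1 node {X}, right has 0 { }.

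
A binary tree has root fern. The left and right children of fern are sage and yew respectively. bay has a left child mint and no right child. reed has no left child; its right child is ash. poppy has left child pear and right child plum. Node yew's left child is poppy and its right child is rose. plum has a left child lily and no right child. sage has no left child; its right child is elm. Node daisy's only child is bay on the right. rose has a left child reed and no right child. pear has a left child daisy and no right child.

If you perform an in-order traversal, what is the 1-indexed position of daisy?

In-order visits the left subtree, then the node, then the right subtree.
At fern: go left to sage.
  At sage: no left child.
  Visit sage.
  At sage: go right to elm.
    elm is a leaf — visit elm.
Visit fern.
At fern: go right to yew.
  At yew: go left to poppy.
    At poppy: go left to pear.
      At pear: go left to daisy.
        At daisy: no left child.
        Visit daisy.
        At daisy: go right to bay.
          At bay: go left to mint.
            mint is a leaf — visit mint.
          Visit bay.
          At bay: no right child.
      Visit pear.
      At pear: no right child.
    Visit poppy.
    At poppy: go right to plum.
      At plum: go left to lily.
        lily is a leaf — visit lily.
      Visit plum.
      At plum: no right child.
  Visit yew.
  At yew: go right to rose.
    At rose: go left to reed.
      At reed: no left child.
      Visit reed.
      At reed: go right to ash.
        ash is a leaf — visit ash.
    Visit rose.
    At rose: no right child.
Full in-order sequence: sage, elm, fern, daisy, mint, bay, pear, poppy, lily, plum, yew, reed, ash, rose.

4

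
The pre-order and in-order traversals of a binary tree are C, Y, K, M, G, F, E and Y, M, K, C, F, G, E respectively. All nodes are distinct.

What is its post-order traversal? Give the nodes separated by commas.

The first element of pre-order is the root; it splits in-order into left and right subtrees.
Root C: left subtree has 3 nodes {Y, M, K}, right has 3 {F, G, E}.
  Root Y: left subtree has 0 nodes { }, right has 2 {M, K}.
    Root K: left subtree has 1 node {M}, right has 0 { }.
  Root G: left subtree has 1 node {F}, right has 1 {E}.

M, K, Y, F, E, G, C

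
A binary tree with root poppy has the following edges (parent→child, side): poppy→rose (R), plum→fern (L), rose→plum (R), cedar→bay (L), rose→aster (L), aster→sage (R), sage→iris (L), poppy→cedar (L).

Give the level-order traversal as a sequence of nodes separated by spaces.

poppy cedar rose bay aster plum sage fern iris

Level-order visits nodes level by level from the root, left to right within each level.
Level 0: poppy
Level 1: cedar, rose
Level 2: bay, aster, plum
Level 3: sage, fern
Level 4: iris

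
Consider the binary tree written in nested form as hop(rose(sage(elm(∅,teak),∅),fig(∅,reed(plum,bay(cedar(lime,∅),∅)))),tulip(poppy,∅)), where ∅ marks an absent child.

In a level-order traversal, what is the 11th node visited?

Level-order visits nodes level by level from the root, left to right within each level.
Level 0: hop
Level 1: rose, tulip
Level 2: sage, fig, poppy
Level 3: elm, reed
Level 4: teak, plum, bay
Level 5: cedar
Level 6: lime
Full level-order sequence: hop, rose, tulip, sage, fig, poppy, elm, reed, teak, plum, bay, cedar, lime.

bay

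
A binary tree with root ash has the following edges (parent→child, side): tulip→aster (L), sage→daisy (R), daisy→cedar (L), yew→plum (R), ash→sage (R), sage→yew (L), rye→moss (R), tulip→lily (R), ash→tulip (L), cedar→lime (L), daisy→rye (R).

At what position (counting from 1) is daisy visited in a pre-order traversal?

Pre-order visits the node, then its left subtree, then its right subtree.
Visit ash.
At ash: go left to tulip.
  Visit tulip.
  At tulip: go left to aster.
    aster is a leaf — visit aster.
  At tulip: go right to lily.
    lily is a leaf — visit lily.
At ash: go right to sage.
  Visit sage.
  At sage: go left to yew.
    Visit yew.
    At yew: no left child.
    At yew: go right to plum.
      plum is a leaf — visit plum.
  At sage: go right to daisy.
    Visit daisy.
    At daisy: go left to cedar.
      Visit cedar.
      At cedar: go left to lime.
        lime is a leaf — visit lime.
      At cedar: no right child.
    At daisy: go right to rye.
      Visit rye.
      At rye: no left child.
      At rye: go right to moss.
        moss is a leaf — visit moss.
Full pre-order sequence: ash, tulip, aster, lily, sage, yew, plum, daisy, cedar, lime, rye, moss.

8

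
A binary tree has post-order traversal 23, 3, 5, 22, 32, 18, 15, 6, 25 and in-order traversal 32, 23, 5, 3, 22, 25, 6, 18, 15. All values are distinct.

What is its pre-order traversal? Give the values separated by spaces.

The last element of post-order is the root; it splits in-order into left and right subtrees.
Root 25: left subtree has 5 nodes {32, 23, 5, 3, 22}, right has 3 {6, 18, 15}.
  Root 32: left subtree has 0 nodes { }, right has 4 {23, 5, 3, 22}.
    Root 22: left subtree has 3 nodes {23, 5, 3}, right has 0 { }.
      Root 5: left subtree has 1 node {23}, right has 1 {3}.
  Root 6: left subtree has 0 nodes { }, right has 2 {18, 15}.
    Root 15: left subtree has 1 node {18}, right has 0 { }.

25 32 22 5 23 3 6 15 18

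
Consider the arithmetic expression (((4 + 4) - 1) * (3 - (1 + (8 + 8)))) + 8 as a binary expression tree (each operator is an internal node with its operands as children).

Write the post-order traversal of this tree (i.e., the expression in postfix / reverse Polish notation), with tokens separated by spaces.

Post-order on an expression tree gives postfix notation: for each operator, emit left operand, right operand, then the operator.

4 4 + 1 - 3 1 8 8 + + - * 8 +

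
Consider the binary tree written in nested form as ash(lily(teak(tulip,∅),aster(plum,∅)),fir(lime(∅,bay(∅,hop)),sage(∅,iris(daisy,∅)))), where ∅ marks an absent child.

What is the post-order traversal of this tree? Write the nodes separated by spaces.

tulip teak plum aster lily hop bay lime daisy iris sage fir ash

Post-order visits the left subtree, then the right subtree, then the node.
At ash: go left to lily.
  At lily: go left to teak.
    At teak: go left to tulip.
      tulip is a leaf — visit tulip.
    At teak: no right child.
    Visit teak.
  At lily: go right to aster.
    At aster: go left to plum.
      plum is a leaf — visit plum.
    At aster: no right child.
    Visit aster.
  Visit lily.
At ash: go right to fir.
  At fir: go left to lime.
    At lime: no left child.
    At lime: go right to bay.
      At bay: no left child.
      At bay: go right to hop.
        hop is a leaf — visit hop.
      Visit bay.
    Visit lime.
  At fir: go right to sage.
    At sage: no left child.
    At sage: go right to iris.
      At iris: go left to daisy.
        daisy is a leaf — visit daisy.
      At iris: no right child.
      Visit iris.
    Visit sage.
  Visit fir.
Visit ash.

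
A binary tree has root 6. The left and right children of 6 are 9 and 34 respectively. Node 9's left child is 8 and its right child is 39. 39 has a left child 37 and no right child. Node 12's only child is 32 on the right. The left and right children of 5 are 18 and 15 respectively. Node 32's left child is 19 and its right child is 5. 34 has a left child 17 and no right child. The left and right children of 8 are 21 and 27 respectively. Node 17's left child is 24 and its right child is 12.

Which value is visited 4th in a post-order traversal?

Post-order visits the left subtree, then the right subtree, then the node.
At 6: go left to 9.
  At 9: go left to 8.
    At 8: go left to 21.
      21 is a leaf — visit 21.
    At 8: go right to 27.
      27 is a leaf — visit 27.
    Visit 8.
  At 9: go right to 39.
    At 39: go left to 37.
      37 is a leaf — visit 37.
    At 39: no right child.
    Visit 39.
  Visit 9.
At 6: go right to 34.
  At 34: go left to 17.
    At 17: go left to 24.
      24 is a leaf — visit 24.
    At 17: go right to 12.
      At 12: no left child.
      At 12: go right to 32.
        At 32: go left to 19.
          19 is a leaf — visit 19.
        At 32: go right to 5.
          At 5: go left to 18.
            18 is a leaf — visit 18.
          At 5: go right to 15.
            15 is a leaf — visit 15.
          Visit 5.
        Visit 32.
      Visit 12.
    Visit 17.
  At 34: no right child.
  Visit 34.
Visit 6.
Full post-order sequence: 21, 27, 8, 37, 39, 9, 24, 19, 18, 15, 5, 32, 12, 17, 34, 6.

37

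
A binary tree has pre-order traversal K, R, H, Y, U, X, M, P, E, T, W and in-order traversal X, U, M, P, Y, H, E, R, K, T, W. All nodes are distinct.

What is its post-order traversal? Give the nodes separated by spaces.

The first element of pre-order is the root; it splits in-order into left and right subtrees.
Root K: left subtree has 8 nodes {X, U, M, P, Y, H, E, R}, right has 2 {T, W}.
  Root R: left subtree has 7 nodes {X, U, M, P, Y, H, E}, right has 0 { }.
    Root H: left subtree has 5 nodes {X, U, M, P, Y}, right has 1 {E}.
      Root Y: left subtree has 4 nodes {X, U, M, P}, right has 0 { }.
        Root U: left subtree has 1 node {X}, right has 2 {M, P}.
          Root M: left subtree has 0 nodes { }, right has 1 {P}.
  Root T: left subtree has 0 nodes { }, right has 1 {W}.

X P M U Y E H R W T K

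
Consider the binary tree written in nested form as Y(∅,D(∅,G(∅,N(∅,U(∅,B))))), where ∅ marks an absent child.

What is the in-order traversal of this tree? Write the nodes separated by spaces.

In-order visits the left subtree, then the node, then the right subtree.
At Y: no left child.
Visit Y.
At Y: go right to D.
  At D: no left child.
  Visit D.
  At D: go right to G.
    At G: no left child.
    Visit G.
    At G: go right to N.
      At N: no left child.
      Visit N.
      At N: go right to U.
        At U: no left child.
        Visit U.
        At U: go right to B.
          B is a leaf — visit B.

Y D G N U B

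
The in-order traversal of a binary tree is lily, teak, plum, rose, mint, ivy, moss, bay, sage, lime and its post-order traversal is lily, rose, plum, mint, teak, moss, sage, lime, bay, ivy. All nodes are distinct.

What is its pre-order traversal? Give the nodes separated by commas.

ivy, teak, lily, mint, plum, rose, bay, moss, lime, sage

The last element of post-order is the root; it splits in-order into left and right subtrees.
Root ivy: left subtree has 5 nodes {lily, teak, plum, rose, mint}, right has 4 {moss, bay, sage, lime}.
  Root teak: left subtree has 1 node {lily}, right has 3 {plum, rose, mint}.
    Root mint: left subtree has 2 nodes {plum, rose}, right has 0 { }.
      Root plum: left subtree has 0 nodes { }, right has 1 {rose}.
  Root bay: left subtree has 1 node {moss}, right has 2 {sage, lime}.
    Root lime: left subtree has 1 node {sage}, right has 0 { }.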